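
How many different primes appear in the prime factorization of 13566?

13566 = 2 · 6783
6783 = 3 · 2261
2261 = 7 · 323
323 = 17 · 19
13566 = 2 · 3 · 7 · 17 · 19, which has 5 distinct prime factors.

5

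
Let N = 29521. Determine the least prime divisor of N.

53

29521 is odd.
Digit sum 19, not divisible by 3.
Ends in 1: not divisible by 5.
7: 29521 = 7·4217 + 2
11: 29521 = 11·2683 + 8
13: 29521 = 13·2270 + 11
17: 29521 = 17·1736 + 9
19: 29521 = 19·1553 + 14
23: 29521 = 23·1283 + 12
29: 29521 = 29·1017 + 28
31: 29521 = 31·952 + 9
37: 29521 = 37·797 + 32
41: 29521 = 41·720 + 1
43: 29521 = 43·686 + 23
47: 29521 = 47·628 + 5
53: 29521 = 53·557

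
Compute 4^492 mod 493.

4^1 ≡ 4 (mod 493)
4^2 ≡ 4^2 = 16 ≡ 16 (mod 493)
4^4 ≡ 16^2 = 256 ≡ 256 (mod 493)
4^8 ≡ 256^2 = 65536 ≡ 460 (mod 493)
4^16 ≡ 460^2 = 211600 ≡ 103 (mod 493)
4^32 ≡ 103^2 = 10609 ≡ 256 (mod 493)
4^64 ≡ 256^2 = 65536 ≡ 460 (mod 493)
4^128 ≡ 460^2 = 211600 ≡ 103 (mod 493)
4^256 ≡ 103^2 = 10609 ≡ 256 (mod 493)
492 = 256 + 128 + 64 + 32 + 8 + 4 in binary powers of 2.
So 4^492 ≡ 256 · 103 · 460 · 256 · 460 · 256 ≡ 103 (mod 493).
Since 103 ≠ 1, base 4 is a Fermat witness: 493 is composite.

103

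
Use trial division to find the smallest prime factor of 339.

3

339 is odd.
Digit sum 15, divisible by 3.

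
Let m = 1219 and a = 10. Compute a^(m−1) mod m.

876

10^1 ≡ 10 (mod 1219)
10^2 ≡ 10^2 = 100 ≡ 100 (mod 1219)
10^4 ≡ 100^2 = 10000 ≡ 248 (mod 1219)
10^8 ≡ 248^2 = 61504 ≡ 554 (mod 1219)
10^16 ≡ 554^2 = 306916 ≡ 947 (mod 1219)
10^32 ≡ 947^2 = 896809 ≡ 844 (mod 1219)
10^64 ≡ 844^2 = 712336 ≡ 440 (mod 1219)
10^128 ≡ 440^2 = 193600 ≡ 998 (mod 1219)
10^256 ≡ 998^2 = 996004 ≡ 81 (mod 1219)
10^512 ≡ 81^2 = 6561 ≡ 466 (mod 1219)
10^1024 ≡ 466^2 = 217156 ≡ 174 (mod 1219)
1218 = 1024 + 128 + 64 + 2 in binary powers of 2.
So 10^1218 ≡ 174 · 998 · 440 · 100 ≡ 876 (mod 1219).
Since 876 ≠ 1, base 10 is a Fermat witness: 1219 is composite.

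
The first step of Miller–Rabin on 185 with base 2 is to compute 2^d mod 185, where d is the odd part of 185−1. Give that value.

153

185 − 1 = 184 = 2^3 · 23, so d = 23.
2^1 ≡ 2 (mod 185)
2^2 ≡ 2^2 = 4 ≡ 4 (mod 185)
2^4 ≡ 4^2 = 16 ≡ 16 (mod 185)
2^8 ≡ 16^2 = 256 ≡ 71 (mod 185)
2^16 ≡ 71^2 = 5041 ≡ 46 (mod 185)
23 = 16 + 4 + 2 + 1 in binary powers of 2.
So 2^23 ≡ 46 · 16 · 4 · 2 ≡ 153 (mod 185).
Squaring chain: 153 → 99 → 181; never reaches −1, so base 2 is a Miller–Rabin witness that 185 is composite.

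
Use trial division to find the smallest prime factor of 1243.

1243 is odd.
Digit sum 10, not divisible by 3.
Ends in 3: not divisible by 5.
7: 1243 = 7·177 + 4
11: 1243 = 11·113

11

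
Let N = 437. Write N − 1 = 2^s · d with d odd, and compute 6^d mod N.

437 − 1 = 436 = 2^2 · 109, so d = 109.
6^1 ≡ 6 (mod 437)
6^2 ≡ 6^2 = 36 ≡ 36 (mod 437)
6^4 ≡ 36^2 = 1296 ≡ 422 (mod 437)
6^8 ≡ 422^2 = 178084 ≡ 225 (mod 437)
6^16 ≡ 225^2 = 50625 ≡ 370 (mod 437)
6^32 ≡ 370^2 = 136900 ≡ 119 (mod 437)
6^64 ≡ 119^2 = 14161 ≡ 177 (mod 437)
109 = 64 + 32 + 8 + 4 + 1 in binary powers of 2.
So 6^109 ≡ 177 · 119 · 225 · 422 · 6 ≡ 234 (mod 437).
Squaring chain: 234 → 131; never reaches −1, so base 6 is a Miller–Rabin witness that 437 is composite.

234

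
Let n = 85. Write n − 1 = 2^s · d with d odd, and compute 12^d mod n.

37

85 − 1 = 84 = 2^2 · 21, so d = 21.
12^1 ≡ 12 (mod 85)
12^2 ≡ 12^2 = 144 ≡ 59 (mod 85)
12^4 ≡ 59^2 = 3481 ≡ 81 (mod 85)
12^8 ≡ 81^2 = 6561 ≡ 16 (mod 85)
12^16 ≡ 16^2 = 256 ≡ 1 (mod 85)
21 = 16 + 4 + 1 in binary powers of 2.
So 12^21 ≡ 1 · 81 · 12 ≡ 37 (mod 85).
Squaring chain: 37 → 9; never reaches −1, so base 12 is a Miller–Rabin witness that 85 is composite.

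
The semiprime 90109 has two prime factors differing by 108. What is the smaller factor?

251

Since p = q + 108, we have 90109 = q(q + 108), so q² + 108q − 90109 = 0.
Discriminant: 108² + 4·90109 = 11664 + 360436 = 372100; √372100 = 610.
q = (−108 + 610)/2 = 251, and p = q + 108 = 359.
Check: 251 · 359 = 90109.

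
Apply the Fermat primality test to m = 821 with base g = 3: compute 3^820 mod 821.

1

3^1 ≡ 3 (mod 821)
3^2 ≡ 3^2 = 9 ≡ 9 (mod 821)
3^4 ≡ 9^2 = 81 ≡ 81 (mod 821)
3^8 ≡ 81^2 = 6561 ≡ 814 (mod 821)
3^16 ≡ 814^2 = 662596 ≡ 49 (mod 821)
3^32 ≡ 49^2 = 2401 ≡ 759 (mod 821)
3^64 ≡ 759^2 = 576081 ≡ 560 (mod 821)
3^128 ≡ 560^2 = 313600 ≡ 799 (mod 821)
3^256 ≡ 799^2 = 638401 ≡ 484 (mod 821)
3^512 ≡ 484^2 = 234256 ≡ 271 (mod 821)
820 = 512 + 256 + 32 + 16 + 4 in binary powers of 2.
So 3^820 ≡ 271 · 484 · 759 · 49 · 81 ≡ 1 (mod 821).
Since the result is 1, base 3 gives no evidence that 821 is composite.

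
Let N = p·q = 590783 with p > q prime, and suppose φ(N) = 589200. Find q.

601

φ(n) = (p−1)(q−1) = n − (p+q) + 1, so p + q = 590783 − 589200 + 1 = 1584.
p and q are the roots of t² − 1584t + 590783 = 0.
Discriminant: 1584² − 4·590783 = 2509056 − 2363132 = 145924; √145924 = 382.
q = (1584 − 382)/2 = 601, p = (1584 + 382)/2 = 983.
Check: 601 · 983 = 590783.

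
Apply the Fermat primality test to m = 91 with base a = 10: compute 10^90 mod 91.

1

10^1 ≡ 10 (mod 91)
10^2 ≡ 10^2 = 100 ≡ 9 (mod 91)
10^4 ≡ 9^2 = 81 ≡ 81 (mod 91)
10^8 ≡ 81^2 = 6561 ≡ 9 (mod 91)
10^16 ≡ 9^2 = 81 ≡ 81 (mod 91)
10^32 ≡ 81^2 = 6561 ≡ 9 (mod 91)
10^64 ≡ 9^2 = 81 ≡ 81 (mod 91)
90 = 64 + 16 + 8 + 2 in binary powers of 2.
So 10^90 ≡ 81 · 81 · 9 · 9 ≡ 1 (mod 91).
Since the result is 1, base 10 gives no evidence that 91 is composite.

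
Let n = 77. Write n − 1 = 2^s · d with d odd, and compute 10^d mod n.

10

77 − 1 = 76 = 2^2 · 19, so d = 19.
10^1 ≡ 10 (mod 77)
10^2 ≡ 10^2 = 100 ≡ 23 (mod 77)
10^4 ≡ 23^2 = 529 ≡ 67 (mod 77)
10^8 ≡ 67^2 = 4489 ≡ 23 (mod 77)
10^16 ≡ 23^2 = 529 ≡ 67 (mod 77)
19 = 16 + 2 + 1 in binary powers of 2.
So 10^19 ≡ 67 · 23 · 10 ≡ 10 (mod 77).
Squaring chain: 10 → 23; never reaches −1, so base 10 is a Miller–Rabin witness that 77 is composite.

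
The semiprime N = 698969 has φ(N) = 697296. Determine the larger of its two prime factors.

φ(n) = (p−1)(q−1) = n − (p+q) + 1, so p + q = 698969 − 697296 + 1 = 1674.
p and q are the roots of t² − 1674t + 698969 = 0.
Discriminant: 1674² − 4·698969 = 2802276 − 2795876 = 6400; √6400 = 80.
q = (1674 − 80)/2 = 797, p = (1674 + 80)/2 = 877.
Check: 797 · 877 = 698969.

877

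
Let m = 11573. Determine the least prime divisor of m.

11573 is odd.
Digit sum 17, not divisible by 3.
Ends in 3: not divisible by 5.
7: 11573 = 7·1653 + 2
11: 11573 = 11·1052 + 1
13: 11573 = 13·890 + 3
17: 11573 = 17·680 + 13
19: 11573 = 19·609 + 2
23: 11573 = 23·503 + 4
29: 11573 = 29·399 + 2
31: 11573 = 31·373 + 10
37: 11573 = 37·312 + 29
41: 11573 = 41·282 + 11
43: 11573 = 43·269 + 6
47: 11573 = 47·246 + 11
53: 11573 = 53·218 + 19
59: 11573 = 59·196 + 9
61: 11573 = 61·189 + 44
67: 11573 = 67·172 + 49
71: 11573 = 71·163

71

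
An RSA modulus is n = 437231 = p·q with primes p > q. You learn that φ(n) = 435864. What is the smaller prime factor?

509

φ(n) = (p−1)(q−1) = n − (p+q) + 1, so p + q = 437231 − 435864 + 1 = 1368.
p and q are the roots of t² − 1368t + 437231 = 0.
Discriminant: 1368² − 4·437231 = 1871424 − 1748924 = 122500; √122500 = 350.
q = (1368 − 350)/2 = 509, p = (1368 + 350)/2 = 859.
Check: 509 · 859 = 437231.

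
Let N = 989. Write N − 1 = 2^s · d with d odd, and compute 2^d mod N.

469

989 − 1 = 988 = 2^2 · 247, so d = 247.
2^1 ≡ 2 (mod 989)
2^2 ≡ 2^2 = 4 ≡ 4 (mod 989)
2^4 ≡ 4^2 = 16 ≡ 16 (mod 989)
2^8 ≡ 16^2 = 256 ≡ 256 (mod 989)
2^16 ≡ 256^2 = 65536 ≡ 262 (mod 989)
2^32 ≡ 262^2 = 68644 ≡ 403 (mod 989)
2^64 ≡ 403^2 = 162409 ≡ 213 (mod 989)
2^128 ≡ 213^2 = 45369 ≡ 864 (mod 989)
247 = 128 + 64 + 32 + 16 + 4 + 2 + 1 in binary powers of 2.
So 2^247 ≡ 864 · 213 · 403 · 262 · 16 · 4 · 2 ≡ 469 (mod 989).
Squaring chain: 469 → 403; never reaches −1, so base 2 is a Miller–Rabin witness that 989 is composite.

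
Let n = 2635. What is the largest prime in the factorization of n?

31

2635 = 5 · 527
527 = 17 · 31
31 is prime.
So 2635 = 5 · 17 · 31; the largest prime factor is 31.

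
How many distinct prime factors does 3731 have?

3

3731 = 7 · 533
533 = 13 · 41
3731 = 7 · 13 · 41, which has 3 distinct prime factors.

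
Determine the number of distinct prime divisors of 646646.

646646 = 2 · 323323
323323 = 7 · 46189
46189 = 11 · 4199
4199 = 13 · 323
323 = 17 · 19
646646 = 2 · 7 · 11 · 13 · 17 · 19, which has 6 distinct prime factors.

6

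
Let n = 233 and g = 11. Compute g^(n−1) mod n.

1

11^1 ≡ 11 (mod 233)
11^2 ≡ 11^2 = 121 ≡ 121 (mod 233)
11^4 ≡ 121^2 = 14641 ≡ 195 (mod 233)
11^8 ≡ 195^2 = 38025 ≡ 46 (mod 233)
11^16 ≡ 46^2 = 2116 ≡ 19 (mod 233)
11^32 ≡ 19^2 = 361 ≡ 128 (mod 233)
11^64 ≡ 128^2 = 16384 ≡ 74 (mod 233)
11^128 ≡ 74^2 = 5476 ≡ 117 (mod 233)
232 = 128 + 64 + 32 + 8 in binary powers of 2.
So 11^232 ≡ 117 · 74 · 128 · 46 ≡ 1 (mod 233).
Since the result is 1, base 11 gives no evidence that 233 is composite.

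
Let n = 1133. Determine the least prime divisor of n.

1133 is odd.
Digit sum 8, not divisible by 3.
Ends in 3: not divisible by 5.
7: 1133 = 7·161 + 6
11: 1133 = 11·103

11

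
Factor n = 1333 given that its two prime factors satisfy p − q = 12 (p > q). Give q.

31

Since p = q + 12, we have 1333 = q(q + 12), so q² + 12q − 1333 = 0.
Discriminant: 12² + 4·1333 = 144 + 5332 = 5476; √5476 = 74.
q = (−12 + 74)/2 = 31, and p = q + 12 = 43.
Check: 31 · 43 = 1333.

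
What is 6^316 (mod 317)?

1

6^1 ≡ 6 (mod 317)
6^2 ≡ 6^2 = 36 ≡ 36 (mod 317)
6^4 ≡ 36^2 = 1296 ≡ 28 (mod 317)
6^8 ≡ 28^2 = 784 ≡ 150 (mod 317)
6^16 ≡ 150^2 = 22500 ≡ 310 (mod 317)
6^32 ≡ 310^2 = 96100 ≡ 49 (mod 317)
6^64 ≡ 49^2 = 2401 ≡ 182 (mod 317)
6^128 ≡ 182^2 = 33124 ≡ 156 (mod 317)
6^256 ≡ 156^2 = 24336 ≡ 244 (mod 317)
316 = 256 + 32 + 16 + 8 + 4 in binary powers of 2.
So 6^316 ≡ 244 · 49 · 310 · 150 · 28 ≡ 1 (mod 317).
Since the result is 1, base 6 gives no evidence that 317 is composite.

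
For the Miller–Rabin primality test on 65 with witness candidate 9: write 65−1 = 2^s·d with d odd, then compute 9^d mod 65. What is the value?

65 − 1 = 64 = 2^6 · 1, so d = 1.
9^1 ≡ 9 (mod 65)
1 = 1 in binary powers of 2.
So 9^1 ≡ 9 ≡ 9 (mod 65).
Squaring chain: 9 → 16 → 61 → 16 → 61 → 16; never reaches −1, so base 9 is a Miller–Rabin witness that 65 is composite.

9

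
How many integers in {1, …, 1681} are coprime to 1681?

Factor: 1681 = 41^2.
φ(1681) = 41^1·(41−1) = 1640.

1640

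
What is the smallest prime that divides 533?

13

533 is odd.
Digit sum 11, not divisible by 3.
Ends in 3: not divisible by 5.
7: 533 = 7·76 + 1
11: 533 = 11·48 + 5
13: 533 = 13·41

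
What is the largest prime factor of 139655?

139655 = 5 · 27931
27931 = 17 · 1643
1643 = 31 · 53
53 is prime.
So 139655 = 5 · 17 · 31 · 53; the largest prime factor is 53.

53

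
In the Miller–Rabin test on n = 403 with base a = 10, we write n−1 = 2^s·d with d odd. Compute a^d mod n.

64

403 − 1 = 402 = 2^1 · 201, so d = 201.
10^1 ≡ 10 (mod 403)
10^2 ≡ 10^2 = 100 ≡ 100 (mod 403)
10^4 ≡ 100^2 = 10000 ≡ 328 (mod 403)
10^8 ≡ 328^2 = 107584 ≡ 386 (mod 403)
10^16 ≡ 386^2 = 148996 ≡ 289 (mod 403)
10^32 ≡ 289^2 = 83521 ≡ 100 (mod 403)
10^64 ≡ 100^2 = 10000 ≡ 328 (mod 403)
10^128 ≡ 328^2 = 107584 ≡ 386 (mod 403)
201 = 128 + 64 + 8 + 1 in binary powers of 2.
So 10^201 ≡ 386 · 328 · 386 · 10 ≡ 64 (mod 403).
Squaring chain: 64; never reaches −1, so base 10 is a Miller–Rabin witness that 403 is composite.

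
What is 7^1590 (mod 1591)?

1506

7^1 ≡ 7 (mod 1591)
7^2 ≡ 7^2 = 49 ≡ 49 (mod 1591)
7^4 ≡ 49^2 = 2401 ≡ 810 (mod 1591)
7^8 ≡ 810^2 = 656100 ≡ 608 (mod 1591)
7^16 ≡ 608^2 = 369664 ≡ 552 (mod 1591)
7^32 ≡ 552^2 = 304704 ≡ 823 (mod 1591)
7^64 ≡ 823^2 = 677329 ≡ 1154 (mod 1591)
7^128 ≡ 1154^2 = 1331716 ≡ 49 (mod 1591)
7^256 ≡ 49^2 = 2401 ≡ 810 (mod 1591)
7^512 ≡ 810^2 = 656100 ≡ 608 (mod 1591)
7^1024 ≡ 608^2 = 369664 ≡ 552 (mod 1591)
1590 = 1024 + 512 + 32 + 16 + 4 + 2 in binary powers of 2.
So 7^1590 ≡ 552 · 608 · 823 · 552 · 810 · 49 ≡ 1506 (mod 1591).
Since 1506 ≠ 1, base 7 is a Fermat witness: 1591 is composite.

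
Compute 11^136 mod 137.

1

11^1 ≡ 11 (mod 137)
11^2 ≡ 11^2 = 121 ≡ 121 (mod 137)
11^4 ≡ 121^2 = 14641 ≡ 119 (mod 137)
11^8 ≡ 119^2 = 14161 ≡ 50 (mod 137)
11^16 ≡ 50^2 = 2500 ≡ 34 (mod 137)
11^32 ≡ 34^2 = 1156 ≡ 60 (mod 137)
11^64 ≡ 60^2 = 3600 ≡ 38 (mod 137)
11^128 ≡ 38^2 = 1444 ≡ 74 (mod 137)
136 = 128 + 8 in binary powers of 2.
So 11^136 ≡ 74 · 50 ≡ 1 (mod 137).
Since the result is 1, base 11 gives no evidence that 137 is composite.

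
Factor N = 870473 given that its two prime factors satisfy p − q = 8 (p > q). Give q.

Since p = q + 8, we have 870473 = q(q + 8), so q² + 8q − 870473 = 0.
Discriminant: 8² + 4·870473 = 64 + 3481892 = 3481956; √3481956 = 1866.
q = (−8 + 1866)/2 = 929, and p = q + 8 = 937.
Check: 929 · 937 = 870473.

929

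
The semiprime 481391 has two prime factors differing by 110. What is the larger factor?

Since p = q + 110, we have 481391 = q(q + 110), so q² + 110q − 481391 = 0.
Discriminant: 110² + 4·481391 = 12100 + 1925564 = 1937664; √1937664 = 1392.
q = (−110 + 1392)/2 = 641, and p = q + 110 = 751.
Check: 641 · 751 = 481391.

751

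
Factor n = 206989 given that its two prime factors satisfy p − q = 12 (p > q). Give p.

Since p = q + 12, we have 206989 = q(q + 12), so q² + 12q − 206989 = 0.
Discriminant: 12² + 4·206989 = 144 + 827956 = 828100; √828100 = 910.
q = (−12 + 910)/2 = 449, and p = q + 12 = 461.
Check: 449 · 461 = 206989.

461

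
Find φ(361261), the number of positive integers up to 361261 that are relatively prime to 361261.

340032

Factor: 361261 = 23 · 113 · 139.
φ(361261) = (23−1) · (113−1) · (139−1) = 22 · 112 · 138 = 340032.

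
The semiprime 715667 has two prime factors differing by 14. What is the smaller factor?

Since p = q + 14, we have 715667 = q(q + 14), so q² + 14q − 715667 = 0.
Discriminant: 14² + 4·715667 = 196 + 2862668 = 2862864; √2862864 = 1692.
q = (−14 + 1692)/2 = 839, and p = q + 14 = 853.
Check: 839 · 853 = 715667.

839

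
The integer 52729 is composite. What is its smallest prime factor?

52729 is odd.
Digit sum 25, not divisible by 3.
Ends in 9: not divisible by 5.
7: 52729 = 7·7532 + 5
11: 52729 = 11·4793 + 6
13: 52729 = 13·4056 + 1
17: 52729 = 17·3101 + 12
19: 52729 = 19·2775 + 4
23: 52729 = 23·2292 + 13
29: 52729 = 29·1818 + 7
31: 52729 = 31·1700 + 29
37: 52729 = 37·1425 + 4
41: 52729 = 41·1286 + 3
43: 52729 = 43·1226 + 11
47: 52729 = 47·1121 + 42
53: 52729 = 53·994 + 47
59: 52729 = 59·893 + 42
61: 52729 = 61·864 + 25
67: 52729 = 67·787

67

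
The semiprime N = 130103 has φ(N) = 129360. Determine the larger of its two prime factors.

463

φ(n) = (p−1)(q−1) = n − (p+q) + 1, so p + q = 130103 − 129360 + 1 = 744.
p and q are the roots of t² − 744t + 130103 = 0.
Discriminant: 744² − 4·130103 = 553536 − 520412 = 33124; √33124 = 182.
q = (744 − 182)/2 = 281, p = (744 + 182)/2 = 463.
Check: 281 · 463 = 130103.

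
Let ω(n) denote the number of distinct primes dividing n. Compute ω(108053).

3

108053 = 11^2 · 893
893 = 19 · 47
108053 = 11^2 · 19 · 47, which has 3 distinct prime factors.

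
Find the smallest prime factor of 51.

51 is odd.
Digit sum 6, divisible by 3.

3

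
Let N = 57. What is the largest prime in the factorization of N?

57 = 3 · 19
19 is prime.
So 57 = 3 · 19; the largest prime factor is 19.

19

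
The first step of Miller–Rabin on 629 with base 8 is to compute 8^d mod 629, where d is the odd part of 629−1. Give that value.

629 − 1 = 628 = 2^2 · 157, so d = 157.
8^1 ≡ 8 (mod 629)
8^2 ≡ 8^2 = 64 ≡ 64 (mod 629)
8^4 ≡ 64^2 = 4096 ≡ 322 (mod 629)
8^8 ≡ 322^2 = 103684 ≡ 528 (mod 629)
8^16 ≡ 528^2 = 278784 ≡ 137 (mod 629)
8^32 ≡ 137^2 = 18769 ≡ 528 (mod 629)
8^64 ≡ 528^2 = 278784 ≡ 137 (mod 629)
8^128 ≡ 137^2 = 18769 ≡ 528 (mod 629)
157 = 128 + 16 + 8 + 4 + 1 in binary powers of 2.
So 8^157 ≡ 528 · 137 · 528 · 322 · 8 ≡ 230 (mod 629).
Squaring chain: 230 → 64; never reaches −1, so base 8 is a Miller–Rabin witness that 629 is composite.

230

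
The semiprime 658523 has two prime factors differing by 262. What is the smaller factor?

691

Since p = q + 262, we have 658523 = q(q + 262), so q² + 262q − 658523 = 0.
Discriminant: 262² + 4·658523 = 68644 + 2634092 = 2702736; √2702736 = 1644.
q = (−262 + 1644)/2 = 691, and p = q + 262 = 953.
Check: 691 · 953 = 658523.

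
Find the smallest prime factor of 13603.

61

13603 is odd.
Digit sum 13, not divisible by 3.
Ends in 3: not divisible by 5.
7: 13603 = 7·1943 + 2
11: 13603 = 11·1236 + 7
13: 13603 = 13·1046 + 5
17: 13603 = 17·800 + 3
19: 13603 = 19·715 + 18
23: 13603 = 23·591 + 10
29: 13603 = 29·469 + 2
31: 13603 = 31·438 + 25
37: 13603 = 37·367 + 24
41: 13603 = 41·331 + 32
43: 13603 = 43·316 + 15
47: 13603 = 47·289 + 20
53: 13603 = 53·256 + 35
59: 13603 = 59·230 + 33
61: 13603 = 61·223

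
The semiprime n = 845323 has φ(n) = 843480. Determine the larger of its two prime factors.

φ(n) = (p−1)(q−1) = n − (p+q) + 1, so p + q = 845323 − 843480 + 1 = 1844.
p and q are the roots of t² − 1844t + 845323 = 0.
Discriminant: 1844² − 4·845323 = 3400336 − 3381292 = 19044; √19044 = 138.
q = (1844 − 138)/2 = 853, p = (1844 + 138)/2 = 991.
Check: 853 · 991 = 845323.

991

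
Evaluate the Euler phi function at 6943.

Factor: 6943 = 53 · 131.
φ(6943) = (53−1) · (131−1) = 52 · 130 = 6760.

6760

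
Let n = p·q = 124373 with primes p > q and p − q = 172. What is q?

277

Since p = q + 172, we have 124373 = q(q + 172), so q² + 172q − 124373 = 0.
Discriminant: 172² + 4·124373 = 29584 + 497492 = 527076; √527076 = 726.
q = (−172 + 726)/2 = 277, and p = q + 172 = 449.
Check: 277 · 449 = 124373.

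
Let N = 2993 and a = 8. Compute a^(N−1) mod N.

592

8^1 ≡ 8 (mod 2993)
8^2 ≡ 8^2 = 64 ≡ 64 (mod 2993)
8^4 ≡ 64^2 = 4096 ≡ 1103 (mod 2993)
8^8 ≡ 1103^2 = 1216609 ≡ 1451 (mod 2993)
8^16 ≡ 1451^2 = 2105401 ≡ 1322 (mod 2993)
8^32 ≡ 1322^2 = 1747684 ≡ 2765 (mod 2993)
8^64 ≡ 2765^2 = 7645225 ≡ 1103 (mod 2993)
8^128 ≡ 1103^2 = 1216609 ≡ 1451 (mod 2993)
8^256 ≡ 1451^2 = 2105401 ≡ 1322 (mod 2993)
8^512 ≡ 1322^2 = 1747684 ≡ 2765 (mod 2993)
8^1024 ≡ 2765^2 = 7645225 ≡ 1103 (mod 2993)
8^2048 ≡ 1103^2 = 1216609 ≡ 1451 (mod 2993)
2992 = 2048 + 512 + 256 + 128 + 32 + 16 in binary powers of 2.
So 8^2992 ≡ 1451 · 2765 · 1322 · 1451 · 2765 · 1322 ≡ 592 (mod 2993).
Since 592 ≠ 1, base 8 is a Fermat witness: 2993 is composite.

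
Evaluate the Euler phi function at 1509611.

Factor: 1509611 = 79 · 97 · 197.
φ(1509611) = (79−1) · (97−1) · (197−1) = 78 · 96 · 196 = 1467648.

1467648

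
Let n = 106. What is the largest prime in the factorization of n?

53

106 = 2 · 53
53 is prime.
So 106 = 2 · 53; the largest prime factor is 53.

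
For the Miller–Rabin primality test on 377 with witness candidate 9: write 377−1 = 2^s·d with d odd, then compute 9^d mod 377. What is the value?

377 − 1 = 376 = 2^3 · 47, so d = 47.
9^1 ≡ 9 (mod 377)
9^2 ≡ 9^2 = 81 ≡ 81 (mod 377)
9^4 ≡ 81^2 = 6561 ≡ 152 (mod 377)
9^8 ≡ 152^2 = 23104 ≡ 107 (mod 377)
9^16 ≡ 107^2 = 11449 ≡ 139 (mod 377)
9^32 ≡ 139^2 = 19321 ≡ 94 (mod 377)
47 = 32 + 8 + 4 + 2 + 1 in binary powers of 2.
So 9^47 ≡ 94 · 107 · 152 · 81 · 9 ≡ 237 (mod 377).
Squaring chain: 237 → 373 → 16; never reaches −1, so base 9 is a Miller–Rabin witness that 377 is composite.

237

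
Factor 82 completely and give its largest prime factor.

82 = 2 · 41
41 is prime.
So 82 = 2 · 41; the largest prime factor is 41.

41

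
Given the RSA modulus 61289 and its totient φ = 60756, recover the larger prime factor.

367

φ(n) = (p−1)(q−1) = n − (p+q) + 1, so p + q = 61289 − 60756 + 1 = 534.
p and q are the roots of t² − 534t + 61289 = 0.
Discriminant: 534² − 4·61289 = 285156 − 245156 = 40000; √40000 = 200.
q = (534 − 200)/2 = 167, p = (534 + 200)/2 = 367.
Check: 167 · 367 = 61289.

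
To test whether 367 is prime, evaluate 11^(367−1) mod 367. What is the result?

11^1 ≡ 11 (mod 367)
11^2 ≡ 11^2 = 121 ≡ 121 (mod 367)
11^4 ≡ 121^2 = 14641 ≡ 328 (mod 367)
11^8 ≡ 328^2 = 107584 ≡ 53 (mod 367)
11^16 ≡ 53^2 = 2809 ≡ 240 (mod 367)
11^32 ≡ 240^2 = 57600 ≡ 348 (mod 367)
11^64 ≡ 348^2 = 121104 ≡ 361 (mod 367)
11^128 ≡ 361^2 = 130321 ≡ 36 (mod 367)
11^256 ≡ 36^2 = 1296 ≡ 195 (mod 367)
366 = 256 + 64 + 32 + 8 + 4 + 2 in binary powers of 2.
So 11^366 ≡ 195 · 361 · 348 · 53 · 328 · 121 ≡ 1 (mod 367).
Since the result is 1, base 11 gives no evidence that 367 is composite.

1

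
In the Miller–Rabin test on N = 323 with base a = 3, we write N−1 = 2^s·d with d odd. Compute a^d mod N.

323 − 1 = 322 = 2^1 · 161, so d = 161.
3^1 ≡ 3 (mod 323)
3^2 ≡ 3^2 = 9 ≡ 9 (mod 323)
3^4 ≡ 9^2 = 81 ≡ 81 (mod 323)
3^8 ≡ 81^2 = 6561 ≡ 101 (mod 323)
3^16 ≡ 101^2 = 10201 ≡ 188 (mod 323)
3^32 ≡ 188^2 = 35344 ≡ 137 (mod 323)
3^64 ≡ 137^2 = 18769 ≡ 35 (mod 323)
3^128 ≡ 35^2 = 1225 ≡ 256 (mod 323)
161 = 128 + 32 + 1 in binary powers of 2.
So 3^161 ≡ 256 · 137 · 3 ≡ 241 (mod 323).
Squaring chain: 241; never reaches −1, so base 3 is a Miller–Rabin witness that 323 is composite.

241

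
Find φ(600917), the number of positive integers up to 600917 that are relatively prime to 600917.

Factor: 600917 = 37 · 109 · 149.
φ(600917) = (37−1) · (109−1) · (149−1) = 36 · 108 · 148 = 575424.

575424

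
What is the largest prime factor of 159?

53

159 = 3 · 53
53 is prime.
So 159 = 3 · 53; the largest prime factor is 53.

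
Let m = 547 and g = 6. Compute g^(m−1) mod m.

6^1 ≡ 6 (mod 547)
6^2 ≡ 6^2 = 36 ≡ 36 (mod 547)
6^4 ≡ 36^2 = 1296 ≡ 202 (mod 547)
6^8 ≡ 202^2 = 40804 ≡ 326 (mod 547)
6^16 ≡ 326^2 = 106276 ≡ 158 (mod 547)
6^32 ≡ 158^2 = 24964 ≡ 349 (mod 547)
6^64 ≡ 349^2 = 121801 ≡ 367 (mod 547)
6^128 ≡ 367^2 = 134689 ≡ 127 (mod 547)
6^256 ≡ 127^2 = 16129 ≡ 266 (mod 547)
6^512 ≡ 266^2 = 70756 ≡ 193 (mod 547)
546 = 512 + 32 + 2 in binary powers of 2.
So 6^546 ≡ 193 · 349 · 36 ≡ 1 (mod 547).
Since the result is 1, base 6 gives no evidence that 547 is composite.

1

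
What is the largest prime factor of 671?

671 = 11 · 61
61 is prime.
So 671 = 11 · 61; the largest prime factor is 61.

61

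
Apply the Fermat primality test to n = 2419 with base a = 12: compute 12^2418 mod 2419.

12^1 ≡ 12 (mod 2419)
12^2 ≡ 12^2 = 144 ≡ 144 (mod 2419)
12^4 ≡ 144^2 = 20736 ≡ 1384 (mod 2419)
12^8 ≡ 1384^2 = 1915456 ≡ 2027 (mod 2419)
12^16 ≡ 2027^2 = 4108729 ≡ 1267 (mod 2419)
12^32 ≡ 1267^2 = 1605289 ≡ 1492 (mod 2419)
12^64 ≡ 1492^2 = 2226064 ≡ 584 (mod 2419)
12^128 ≡ 584^2 = 341056 ≡ 2396 (mod 2419)
12^256 ≡ 2396^2 = 5740816 ≡ 529 (mod 2419)
12^512 ≡ 529^2 = 279841 ≡ 1656 (mod 2419)
12^1024 ≡ 1656^2 = 2742336 ≡ 1609 (mod 2419)
12^2048 ≡ 1609^2 = 2588881 ≡ 551 (mod 2419)
2418 = 2048 + 256 + 64 + 32 + 16 + 2 in binary powers of 2.
So 12^2418 ≡ 551 · 529 · 584 · 1492 · 1267 · 144 ≡ 121 (mod 2419).
Since 121 ≠ 1, base 12 is a Fermat witness: 2419 is composite.

121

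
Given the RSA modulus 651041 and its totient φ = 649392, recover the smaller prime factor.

653

φ(n) = (p−1)(q−1) = n − (p+q) + 1, so p + q = 651041 − 649392 + 1 = 1650.
p and q are the roots of t² − 1650t + 651041 = 0.
Discriminant: 1650² − 4·651041 = 2722500 − 2604164 = 118336; √118336 = 344.
q = (1650 − 344)/2 = 653, p = (1650 + 344)/2 = 997.
Check: 653 · 997 = 651041.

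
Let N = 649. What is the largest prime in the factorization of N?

59

649 = 11 · 59
59 is prime.
So 649 = 11 · 59; the largest prime factor is 59.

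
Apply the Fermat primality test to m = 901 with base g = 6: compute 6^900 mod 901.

208

6^1 ≡ 6 (mod 901)
6^2 ≡ 6^2 = 36 ≡ 36 (mod 901)
6^4 ≡ 36^2 = 1296 ≡ 395 (mod 901)
6^8 ≡ 395^2 = 156025 ≡ 152 (mod 901)
6^16 ≡ 152^2 = 23104 ≡ 579 (mod 901)
6^32 ≡ 579^2 = 335241 ≡ 69 (mod 901)
6^64 ≡ 69^2 = 4761 ≡ 256 (mod 901)
6^128 ≡ 256^2 = 65536 ≡ 664 (mod 901)
6^256 ≡ 664^2 = 440896 ≡ 307 (mod 901)
6^512 ≡ 307^2 = 94249 ≡ 545 (mod 901)
900 = 512 + 256 + 128 + 4 in binary powers of 2.
So 6^900 ≡ 545 · 307 · 664 · 395 ≡ 208 (mod 901).
Since 208 ≠ 1, base 6 is a Fermat witness: 901 is composite.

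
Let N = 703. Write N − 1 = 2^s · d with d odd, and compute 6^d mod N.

703 − 1 = 702 = 2^1 · 351, so d = 351.
6^1 ≡ 6 (mod 703)
6^2 ≡ 6^2 = 36 ≡ 36 (mod 703)
6^4 ≡ 36^2 = 1296 ≡ 593 (mod 703)
6^8 ≡ 593^2 = 351649 ≡ 149 (mod 703)
6^16 ≡ 149^2 = 22201 ≡ 408 (mod 703)
6^32 ≡ 408^2 = 166464 ≡ 556 (mod 703)
6^64 ≡ 556^2 = 309136 ≡ 519 (mod 703)
6^128 ≡ 519^2 = 269361 ≡ 112 (mod 703)
6^256 ≡ 112^2 = 12544 ≡ 593 (mod 703)
351 = 256 + 64 + 16 + 8 + 4 + 2 + 1 in binary powers of 2.
So 6^351 ≡ 593 · 519 · 408 · 149 · 593 · 36 · 6 ≡ 438 (mod 703).
Squaring chain: 438; never reaches −1, so base 6 is a Miller–Rabin witness that 703 is composite.

438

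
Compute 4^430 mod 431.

1

4^1 ≡ 4 (mod 431)
4^2 ≡ 4^2 = 16 ≡ 16 (mod 431)
4^4 ≡ 16^2 = 256 ≡ 256 (mod 431)
4^8 ≡ 256^2 = 65536 ≡ 24 (mod 431)
4^16 ≡ 24^2 = 576 ≡ 145 (mod 431)
4^32 ≡ 145^2 = 21025 ≡ 337 (mod 431)
4^64 ≡ 337^2 = 113569 ≡ 216 (mod 431)
4^128 ≡ 216^2 = 46656 ≡ 108 (mod 431)
4^256 ≡ 108^2 = 11664 ≡ 27 (mod 431)
430 = 256 + 128 + 32 + 8 + 4 + 2 in binary powers of 2.
So 4^430 ≡ 27 · 108 · 337 · 24 · 256 · 16 ≡ 1 (mod 431).
Since the result is 1, base 4 gives no evidence that 431 is composite.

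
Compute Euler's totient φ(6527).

Factor: 6527 = 61 · 107.
φ(6527) = (61−1) · (107−1) = 60 · 106 = 6360.

6360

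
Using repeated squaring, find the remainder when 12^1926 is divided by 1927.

1840

12^1 ≡ 12 (mod 1927)
12^2 ≡ 12^2 = 144 ≡ 144 (mod 1927)
12^4 ≡ 144^2 = 20736 ≡ 1466 (mod 1927)
12^8 ≡ 1466^2 = 2149156 ≡ 551 (mod 1927)
12^16 ≡ 551^2 = 303601 ≡ 1062 (mod 1927)
12^32 ≡ 1062^2 = 1127844 ≡ 549 (mod 1927)
12^64 ≡ 549^2 = 301401 ≡ 789 (mod 1927)
12^128 ≡ 789^2 = 622521 ≡ 100 (mod 1927)
12^256 ≡ 100^2 = 10000 ≡ 365 (mod 1927)
12^512 ≡ 365^2 = 133225 ≡ 262 (mod 1927)
12^1024 ≡ 262^2 = 68644 ≡ 1199 (mod 1927)
1926 = 1024 + 512 + 256 + 128 + 4 + 2 in binary powers of 2.
So 12^1926 ≡ 1199 · 262 · 365 · 100 · 1466 · 144 ≡ 1840 (mod 1927).
Since 1840 ≠ 1, base 12 is a Fermat witness: 1927 is composite.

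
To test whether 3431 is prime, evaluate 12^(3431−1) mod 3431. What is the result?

3326

12^1 ≡ 12 (mod 3431)
12^2 ≡ 12^2 = 144 ≡ 144 (mod 3431)
12^4 ≡ 144^2 = 20736 ≡ 150 (mod 3431)
12^8 ≡ 150^2 = 22500 ≡ 1914 (mod 3431)
12^16 ≡ 1914^2 = 3663396 ≡ 2519 (mod 3431)
12^32 ≡ 2519^2 = 6345361 ≡ 1442 (mod 3431)
12^64 ≡ 1442^2 = 2079364 ≡ 178 (mod 3431)
12^128 ≡ 178^2 = 31684 ≡ 805 (mod 3431)
12^256 ≡ 805^2 = 648025 ≡ 2997 (mod 3431)
12^512 ≡ 2997^2 = 8982009 ≡ 3082 (mod 3431)
12^1024 ≡ 3082^2 = 9498724 ≡ 1716 (mod 3431)
12^2048 ≡ 1716^2 = 2944656 ≡ 858 (mod 3431)
3430 = 2048 + 1024 + 256 + 64 + 32 + 4 + 2 in binary powers of 2.
So 12^3430 ≡ 858 · 1716 · 2997 · 178 · 1442 · 150 · 144 ≡ 3326 (mod 3431).
Since 3326 ≠ 1, base 12 is a Fermat witness: 3431 is composite.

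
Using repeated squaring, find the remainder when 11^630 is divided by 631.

1

11^1 ≡ 11 (mod 631)
11^2 ≡ 11^2 = 121 ≡ 121 (mod 631)
11^4 ≡ 121^2 = 14641 ≡ 128 (mod 631)
11^8 ≡ 128^2 = 16384 ≡ 609 (mod 631)
11^16 ≡ 609^2 = 370881 ≡ 484 (mod 631)
11^32 ≡ 484^2 = 234256 ≡ 155 (mod 631)
11^64 ≡ 155^2 = 24025 ≡ 47 (mod 631)
11^128 ≡ 47^2 = 2209 ≡ 316 (mod 631)
11^256 ≡ 316^2 = 99856 ≡ 158 (mod 631)
11^512 ≡ 158^2 = 24964 ≡ 355 (mod 631)
630 = 512 + 64 + 32 + 16 + 4 + 2 in binary powers of 2.
So 11^630 ≡ 355 · 47 · 155 · 484 · 128 · 121 ≡ 1 (mod 631).
Since the result is 1, base 11 gives no evidence that 631 is composite.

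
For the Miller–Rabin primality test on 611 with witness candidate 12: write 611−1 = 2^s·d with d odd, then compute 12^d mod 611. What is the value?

611 − 1 = 610 = 2^1 · 305, so d = 305.
12^1 ≡ 12 (mod 611)
12^2 ≡ 12^2 = 144 ≡ 144 (mod 611)
12^4 ≡ 144^2 = 20736 ≡ 573 (mod 611)
12^8 ≡ 573^2 = 328329 ≡ 222 (mod 611)
12^16 ≡ 222^2 = 49284 ≡ 404 (mod 611)
12^32 ≡ 404^2 = 163216 ≡ 79 (mod 611)
12^64 ≡ 79^2 = 6241 ≡ 131 (mod 611)
12^128 ≡ 131^2 = 17161 ≡ 53 (mod 611)
12^256 ≡ 53^2 = 2809 ≡ 365 (mod 611)
305 = 256 + 32 + 16 + 1 in binary powers of 2.
So 12^305 ≡ 365 · 79 · 404 · 12 ≡ 168 (mod 611).
Squaring chain: 168; never reaches −1, so base 12 is a Miller–Rabin witness that 611 is composite.

168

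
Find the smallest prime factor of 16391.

37

16391 is odd.
Digit sum 20, not divisible by 3.
Ends in 1: not divisible by 5.
7: 16391 = 7·2341 + 4
11: 16391 = 11·1490 + 1
13: 16391 = 13·1260 + 11
17: 16391 = 17·964 + 3
19: 16391 = 19·862 + 13
23: 16391 = 23·712 + 15
29: 16391 = 29·565 + 6
31: 16391 = 31·528 + 23
37: 16391 = 37·443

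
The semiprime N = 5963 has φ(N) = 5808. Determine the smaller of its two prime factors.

φ(n) = (p−1)(q−1) = n − (p+q) + 1, so p + q = 5963 − 5808 + 1 = 156.
p and q are the roots of t² − 156t + 5963 = 0.
Discriminant: 156² − 4·5963 = 24336 − 23852 = 484; √484 = 22.
q = (156 − 22)/2 = 67, p = (156 + 22)/2 = 89.
Check: 67 · 89 = 5963.

67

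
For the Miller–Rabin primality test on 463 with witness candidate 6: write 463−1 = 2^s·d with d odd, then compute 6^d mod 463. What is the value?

463 − 1 = 462 = 2^1 · 231, so d = 231.
6^1 ≡ 6 (mod 463)
6^2 ≡ 6^2 = 36 ≡ 36 (mod 463)
6^4 ≡ 36^2 = 1296 ≡ 370 (mod 463)
6^8 ≡ 370^2 = 136900 ≡ 315 (mod 463)
6^16 ≡ 315^2 = 99225 ≡ 143 (mod 463)
6^32 ≡ 143^2 = 20449 ≡ 77 (mod 463)
6^64 ≡ 77^2 = 5929 ≡ 373 (mod 463)
6^128 ≡ 373^2 = 139129 ≡ 229 (mod 463)
231 = 128 + 64 + 32 + 4 + 2 + 1 in binary powers of 2.
So 6^231 ≡ 229 · 373 · 77 · 370 · 36 · 6 ≡ 462 (mod 463).
Since 6^d ≡ 462 (mod 463), base 6 does not prove 463 composite.

462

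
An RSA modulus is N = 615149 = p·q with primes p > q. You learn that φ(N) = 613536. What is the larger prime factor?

φ(n) = (p−1)(q−1) = n − (p+q) + 1, so p + q = 615149 − 613536 + 1 = 1614.
p and q are the roots of t² − 1614t + 615149 = 0.
Discriminant: 1614² − 4·615149 = 2604996 − 2460596 = 144400; √144400 = 380.
q = (1614 − 380)/2 = 617, p = (1614 + 380)/2 = 997.
Check: 617 · 997 = 615149.

997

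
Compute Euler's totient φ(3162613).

3096000

Factor: 3162613 = 101 · 173 · 181.
φ(3162613) = (101−1) · (173−1) · (181−1) = 100 · 172 · 180 = 3096000.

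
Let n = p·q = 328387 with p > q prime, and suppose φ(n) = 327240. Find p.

φ(n) = (p−1)(q−1) = n − (p+q) + 1, so p + q = 328387 − 327240 + 1 = 1148.
p and q are the roots of t² − 1148t + 328387 = 0.
Discriminant: 1148² − 4·328387 = 1317904 − 1313548 = 4356; √4356 = 66.
q = (1148 − 66)/2 = 541, p = (1148 + 66)/2 = 607.
Check: 541 · 607 = 328387.

607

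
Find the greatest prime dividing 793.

61

793 = 13 · 61
61 is prime.
So 793 = 13 · 61; the largest prime factor is 61.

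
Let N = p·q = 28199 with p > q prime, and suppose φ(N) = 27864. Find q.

φ(n) = (p−1)(q−1) = n − (p+q) + 1, so p + q = 28199 − 27864 + 1 = 336.
p and q are the roots of t² − 336t + 28199 = 0.
Discriminant: 336² − 4·28199 = 112896 − 112796 = 100; √100 = 10.
q = (336 − 10)/2 = 163, p = (336 + 10)/2 = 173.
Check: 163 · 173 = 28199.

163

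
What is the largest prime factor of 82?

41

82 = 2 · 41
41 is prime.
So 82 = 2 · 41; the largest prime factor is 41.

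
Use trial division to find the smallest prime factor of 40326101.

40326101 is odd.
Digit sum 17, not divisible by 3.
Ends in 1: not divisible by 5.
7: 40326101 = 7·5760871 + 4
11: 40326101 = 11·3666009 + 2
13: 40326101 = 13·3102007 + 10
17: 40326101 = 17·2372123 + 10
19: 40326101 = 19·2122426 + 7
23: 40326101 = 23·1753308 + 17
29: 40326101 = 29·1390555 + 6
31: 40326101 = 31·1300841 + 30
37: 40326101 = 37·1089894 + 23
41: 40326101 = 41·983563 + 18
43: 40326101 = 43·937816 + 13
47: 40326101 = 47·858002 + 7
53: 40326101 = 53·760869 + 44
59: 40326101 = 59·683493 + 14
61: 40326101 = 61·661083 + 38
67: 40326101 = 67·601882 + 7
71: 40326101 = 71·567973 + 18
73: 40326101 = 73·552412 + 25
79: 40326101 = 79·510456 + 77
83: 40326101 = 83·485856 + 53
89: 40326101 = 89·453102 + 23
97: 40326101 = 97·415733

97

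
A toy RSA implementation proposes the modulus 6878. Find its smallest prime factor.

2

6878 is even: 2 divides it.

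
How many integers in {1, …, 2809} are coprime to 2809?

2756

Factor: 2809 = 53^2.
φ(2809) = 53^1·(53−1) = 2756.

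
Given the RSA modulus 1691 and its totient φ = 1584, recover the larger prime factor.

89

φ(n) = (p−1)(q−1) = n − (p+q) + 1, so p + q = 1691 − 1584 + 1 = 108.
p and q are the roots of t² − 108t + 1691 = 0.
Discriminant: 108² − 4·1691 = 11664 − 6764 = 4900; √4900 = 70.
q = (108 − 70)/2 = 19, p = (108 + 70)/2 = 89.
Check: 19 · 89 = 1691.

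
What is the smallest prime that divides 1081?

1081 is odd.
Digit sum 10, not divisible by 3.
Ends in 1: not divisible by 5.
7: 1081 = 7·154 + 3
11: 1081 = 11·98 + 3
13: 1081 = 13·83 + 2
17: 1081 = 17·63 + 10
19: 1081 = 19·56 + 17
23: 1081 = 23·47

23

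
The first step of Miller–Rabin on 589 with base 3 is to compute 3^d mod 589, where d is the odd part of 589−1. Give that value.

426

589 − 1 = 588 = 2^2 · 147, so d = 147.
3^1 ≡ 3 (mod 589)
3^2 ≡ 3^2 = 9 ≡ 9 (mod 589)
3^4 ≡ 9^2 = 81 ≡ 81 (mod 589)
3^8 ≡ 81^2 = 6561 ≡ 82 (mod 589)
3^16 ≡ 82^2 = 6724 ≡ 245 (mod 589)
3^32 ≡ 245^2 = 60025 ≡ 536 (mod 589)
3^64 ≡ 536^2 = 287296 ≡ 453 (mod 589)
3^128 ≡ 453^2 = 205209 ≡ 237 (mod 589)
147 = 128 + 16 + 2 + 1 in binary powers of 2.
So 3^147 ≡ 237 · 245 · 9 · 3 ≡ 426 (mod 589).
Squaring chain: 426 → 64; never reaches −1, so base 3 is a Miller–Rabin witness that 589 is composite.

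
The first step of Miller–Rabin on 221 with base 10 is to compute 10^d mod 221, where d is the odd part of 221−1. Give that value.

192

221 − 1 = 220 = 2^2 · 55, so d = 55.
10^1 ≡ 10 (mod 221)
10^2 ≡ 10^2 = 100 ≡ 100 (mod 221)
10^4 ≡ 100^2 = 10000 ≡ 55 (mod 221)
10^8 ≡ 55^2 = 3025 ≡ 152 (mod 221)
10^16 ≡ 152^2 = 23104 ≡ 120 (mod 221)
10^32 ≡ 120^2 = 14400 ≡ 35 (mod 221)
55 = 32 + 16 + 4 + 2 + 1 in binary powers of 2.
So 10^55 ≡ 35 · 120 · 55 · 100 · 10 ≡ 192 (mod 221).
Squaring chain: 192 → 178; never reaches −1, so base 10 is a Miller–Rabin witness that 221 is composite.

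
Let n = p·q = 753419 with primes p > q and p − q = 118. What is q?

811

Since p = q + 118, we have 753419 = q(q + 118), so q² + 118q − 753419 = 0.
Discriminant: 118² + 4·753419 = 13924 + 3013676 = 3027600; √3027600 = 1740.
q = (−118 + 1740)/2 = 811, and p = q + 118 = 929.
Check: 811 · 929 = 753419.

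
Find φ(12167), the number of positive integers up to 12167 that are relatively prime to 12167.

Factor: 12167 = 23^3.
φ(12167) = 23^2·(23−1) = 11638.

11638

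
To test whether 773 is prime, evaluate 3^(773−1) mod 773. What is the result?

1

3^1 ≡ 3 (mod 773)
3^2 ≡ 3^2 = 9 ≡ 9 (mod 773)
3^4 ≡ 9^2 = 81 ≡ 81 (mod 773)
3^8 ≡ 81^2 = 6561 ≡ 377 (mod 773)
3^16 ≡ 377^2 = 142129 ≡ 670 (mod 773)
3^32 ≡ 670^2 = 448900 ≡ 560 (mod 773)
3^64 ≡ 560^2 = 313600 ≡ 535 (mod 773)
3^128 ≡ 535^2 = 286225 ≡ 215 (mod 773)
3^256 ≡ 215^2 = 46225 ≡ 618 (mod 773)
3^512 ≡ 618^2 = 381924 ≡ 62 (mod 773)
772 = 512 + 256 + 4 in binary powers of 2.
So 3^772 ≡ 62 · 618 · 81 ≡ 1 (mod 773).
Since the result is 1, base 3 gives no evidence that 773 is composite.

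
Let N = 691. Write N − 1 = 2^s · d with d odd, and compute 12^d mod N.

690

691 − 1 = 690 = 2^1 · 345, so d = 345.
12^1 ≡ 12 (mod 691)
12^2 ≡ 12^2 = 144 ≡ 144 (mod 691)
12^4 ≡ 144^2 = 20736 ≡ 6 (mod 691)
12^8 ≡ 6^2 = 36 ≡ 36 (mod 691)
12^16 ≡ 36^2 = 1296 ≡ 605 (mod 691)
12^32 ≡ 605^2 = 366025 ≡ 486 (mod 691)
12^64 ≡ 486^2 = 236196 ≡ 565 (mod 691)
12^128 ≡ 565^2 = 319225 ≡ 674 (mod 691)
12^256 ≡ 674^2 = 454276 ≡ 289 (mod 691)
345 = 256 + 64 + 16 + 8 + 1 in binary powers of 2.
So 12^345 ≡ 289 · 565 · 605 · 36 · 12 ≡ 690 (mod 691).
Since 12^d ≡ 690 (mod 691), base 12 does not prove 691 composite.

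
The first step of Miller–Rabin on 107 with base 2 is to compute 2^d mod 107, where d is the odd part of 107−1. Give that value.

106

107 − 1 = 106 = 2^1 · 53, so d = 53.
2^1 ≡ 2 (mod 107)
2^2 ≡ 2^2 = 4 ≡ 4 (mod 107)
2^4 ≡ 4^2 = 16 ≡ 16 (mod 107)
2^8 ≡ 16^2 = 256 ≡ 42 (mod 107)
2^16 ≡ 42^2 = 1764 ≡ 52 (mod 107)
2^32 ≡ 52^2 = 2704 ≡ 29 (mod 107)
53 = 32 + 16 + 4 + 1 in binary powers of 2.
So 2^53 ≡ 29 · 52 · 16 · 2 ≡ 106 (mod 107).
Since 2^d ≡ 106 (mod 107), base 2 does not prove 107 composite.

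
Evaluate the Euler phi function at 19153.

Factor: 19153 = 107 · 179.
φ(19153) = (107−1) · (179−1) = 106 · 178 = 18868.

18868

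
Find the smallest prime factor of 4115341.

67

4115341 is odd.
Digit sum 19, not divisible by 3.
Ends in 1: not divisible by 5.
7: 4115341 = 7·587905 + 6
11: 4115341 = 11·374121 + 10
13: 4115341 = 13·316564 + 9
17: 4115341 = 17·242078 + 15
19: 4115341 = 19·216596 + 17
23: 4115341 = 23·178927 + 20
29: 4115341 = 29·141908 + 9
31: 4115341 = 31·132752 + 29
37: 4115341 = 37·111225 + 16
41: 4115341 = 41·100374 + 7
43: 4115341 = 43·95705 + 26
47: 4115341 = 47·87560 + 21
53: 4115341 = 53·77647 + 50
59: 4115341 = 59·69751 + 32
61: 4115341 = 61·67464 + 37
67: 4115341 = 67·61423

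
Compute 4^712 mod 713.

78

4^1 ≡ 4 (mod 713)
4^2 ≡ 4^2 = 16 ≡ 16 (mod 713)
4^4 ≡ 16^2 = 256 ≡ 256 (mod 713)
4^8 ≡ 256^2 = 65536 ≡ 653 (mod 713)
4^16 ≡ 653^2 = 426409 ≡ 35 (mod 713)
4^32 ≡ 35^2 = 1225 ≡ 512 (mod 713)
4^64 ≡ 512^2 = 262144 ≡ 473 (mod 713)
4^128 ≡ 473^2 = 223729 ≡ 560 (mod 713)
4^256 ≡ 560^2 = 313600 ≡ 593 (mod 713)
4^512 ≡ 593^2 = 351649 ≡ 140 (mod 713)
712 = 512 + 128 + 64 + 8 in binary powers of 2.
So 4^712 ≡ 140 · 560 · 473 · 653 ≡ 78 (mod 713).
Since 78 ≠ 1, base 4 is a Fermat witness: 713 is composite.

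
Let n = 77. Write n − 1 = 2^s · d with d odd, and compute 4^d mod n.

77 − 1 = 76 = 2^2 · 19, so d = 19.
4^1 ≡ 4 (mod 77)
4^2 ≡ 4^2 = 16 ≡ 16 (mod 77)
4^4 ≡ 16^2 = 256 ≡ 25 (mod 77)
4^8 ≡ 25^2 = 625 ≡ 9 (mod 77)
4^16 ≡ 9^2 = 81 ≡ 4 (mod 77)
19 = 16 + 2 + 1 in binary powers of 2.
So 4^19 ≡ 4 · 16 · 4 ≡ 25 (mod 77).
Squaring chain: 25 → 9; never reaches −1, so base 4 is a Miller–Rabin witness that 77 is composite.

25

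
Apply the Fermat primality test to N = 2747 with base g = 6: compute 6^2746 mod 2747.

412

6^1 ≡ 6 (mod 2747)
6^2 ≡ 6^2 = 36 ≡ 36 (mod 2747)
6^4 ≡ 36^2 = 1296 ≡ 1296 (mod 2747)
6^8 ≡ 1296^2 = 1679616 ≡ 1199 (mod 2747)
6^16 ≡ 1199^2 = 1437601 ≡ 920 (mod 2747)
6^32 ≡ 920^2 = 846400 ≡ 324 (mod 2747)
6^64 ≡ 324^2 = 104976 ≡ 590 (mod 2747)
6^128 ≡ 590^2 = 348100 ≡ 1978 (mod 2747)
6^256 ≡ 1978^2 = 3912484 ≡ 756 (mod 2747)
6^512 ≡ 756^2 = 571536 ≡ 160 (mod 2747)
6^1024 ≡ 160^2 = 25600 ≡ 877 (mod 2747)
6^2048 ≡ 877^2 = 769129 ≡ 2716 (mod 2747)
2746 = 2048 + 512 + 128 + 32 + 16 + 8 + 2 in binary powers of 2.
So 6^2746 ≡ 2716 · 160 · 1978 · 324 · 920 · 1199 · 36 ≡ 412 (mod 2747).
Since 412 ≠ 1, base 6 is a Fermat witness: 2747 is composite.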